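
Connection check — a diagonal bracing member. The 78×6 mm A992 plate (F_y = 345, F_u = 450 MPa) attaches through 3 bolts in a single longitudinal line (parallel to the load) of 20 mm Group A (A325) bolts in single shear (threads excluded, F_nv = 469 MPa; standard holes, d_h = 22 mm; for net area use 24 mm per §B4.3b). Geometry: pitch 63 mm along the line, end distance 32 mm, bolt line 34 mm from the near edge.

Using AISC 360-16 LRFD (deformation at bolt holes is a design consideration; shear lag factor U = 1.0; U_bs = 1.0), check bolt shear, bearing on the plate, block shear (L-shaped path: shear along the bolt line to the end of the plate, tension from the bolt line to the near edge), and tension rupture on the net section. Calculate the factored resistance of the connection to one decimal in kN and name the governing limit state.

Bolt shear: A_b = π(20)²/4 = 314.16 mm². φR_n = 0.75 × 469 × 314.16 × 3 × 1 = 331.5 kN.
Bearing (6 mm plate, F_u = 450 MPa): end bolts L_c = 32 − 22/2 = 21, R_n = min(1.2×21×6×450, 2.4×20×6×450) = 68.04 kN/bolt; interior L_c = 63 − 22 = 41, R_n = 129.6 kN/bolt. φR_n = 0.75 × (1×68.04 + 2×129.6) = 245.4 kN.
Block shear: shear path 1×[32+2×63] = 1×158 mm, A_gv = 948, A_nv = 1×(158 − 2.5×24)×6 = 588 mm²; tension to near edge: (34 − 0.5×24)×6 = 132 mm². R_n = min(0.6×450×588, 0.6×345×948) + 1.0×450×132 = min(158.76, 196.24) + 59.4 = 218.16 kN. φR_n = 0.75 × 218.16 = 163.6 kN.
Tension rupture (net): A_n = (78 − 1×24)×6 = 324 mm² (U = 1.0, A_e = A_n). φR_n = 0.75 × 450 × 324 = 109.4 kN.
Governing: min(331.5, 245.4, 163.6, 109.4) = 109.4 kN → net-section rupture.

109.4 kN (net-section rupture governs)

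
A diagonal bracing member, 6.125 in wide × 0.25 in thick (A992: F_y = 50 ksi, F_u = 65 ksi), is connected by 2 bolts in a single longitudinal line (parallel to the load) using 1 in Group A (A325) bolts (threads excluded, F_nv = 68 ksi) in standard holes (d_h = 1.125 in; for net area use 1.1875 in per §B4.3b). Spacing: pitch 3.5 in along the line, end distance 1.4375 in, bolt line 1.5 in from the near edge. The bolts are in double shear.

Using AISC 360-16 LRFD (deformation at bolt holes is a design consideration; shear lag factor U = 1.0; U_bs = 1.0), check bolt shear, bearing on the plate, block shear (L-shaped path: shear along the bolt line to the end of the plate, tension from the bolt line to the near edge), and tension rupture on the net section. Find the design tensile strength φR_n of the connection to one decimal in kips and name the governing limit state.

34.1 kips (block shear governs)

Bolt shear: A_b = π(1)²/4 = 0.7854 in². φR_n = 0.75 × 68 × 0.7854 × 2 × 2 = 160.2 kips.
Bearing (0.25 in plate, F_u = 65 ksi): end bolts L_c = 1.4375 − 1.125/2 = 0.875, R_n = min(1.2×0.875×0.25×65, 2.4×1×0.25×65) = 17.063 kips/bolt; interior L_c = 3.5 − 1.125 = 2.375, R_n = 39 kips/bolt. φR_n = 0.75 × (1×17.063 + 1×39) = 42.0 kips.
Block shear: shear path 1×[1.4375+1×3.5] = 1×4.9375 in, A_gv = 1.2344, A_nv = 1×(4.9375 − 1.5×1.1875)×0.25 = 0.78906 in²; tension to near edge: (1.5 − 0.5×1.1875)×0.25 = 0.22656 in². R_n = min(0.6×65×0.78906, 0.6×50×1.2344) + 1.0×65×0.22656 = min(30.773, 37.032) + 14.726 = 45.499 kips. φR_n = 0.75 × 45.499 = 34.1 kips.
Tension rupture (net): A_n = (6.125 − 1×1.1875)×0.25 = 1.2344 in² (U = 1.0, A_e = A_n). φR_n = 0.75 × 65 × 1.2344 = 60.2 kips.
Governing: min(160.2, 42.0, 34.1, 60.2) = 34.1 kips → block shear.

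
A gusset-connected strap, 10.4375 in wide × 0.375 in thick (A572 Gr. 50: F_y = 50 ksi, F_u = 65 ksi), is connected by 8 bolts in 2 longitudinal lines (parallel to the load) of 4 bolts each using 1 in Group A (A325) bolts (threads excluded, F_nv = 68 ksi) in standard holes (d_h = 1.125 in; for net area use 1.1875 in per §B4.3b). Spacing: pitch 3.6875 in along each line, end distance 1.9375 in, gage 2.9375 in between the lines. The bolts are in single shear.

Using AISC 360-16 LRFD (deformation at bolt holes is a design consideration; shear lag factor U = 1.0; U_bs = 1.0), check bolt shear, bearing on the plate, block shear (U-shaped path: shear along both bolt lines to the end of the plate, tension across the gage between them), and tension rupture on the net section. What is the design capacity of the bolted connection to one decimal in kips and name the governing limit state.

147.4 kips (net-section rupture governs)

Bolt shear: A_b = π(1)²/4 = 0.7854 in². φR_n = 0.75 × 68 × 0.7854 × 8 × 1 = 320.4 kips.
Bearing (0.375 in plate, F_u = 65 ksi): end bolts L_c = 1.9375 − 1.125/2 = 1.375, R_n = min(1.2×1.375×0.375×65, 2.4×1×0.375×65) = 40.219 kips/bolt; interior L_c = 3.6875 − 1.125 = 2.5625, R_n = 58.5 kips/bolt. φR_n = 0.75 × (2×40.219 + 6×58.5) = 323.6 kips.
Block shear: shear path 2×[1.9375+3×3.6875] = 2×13 in, A_gv = 9.75, A_nv = 2×(13 − 3.5×1.1875)×0.375 = 6.6328 in²; tension across gage: (2.9375 − 1×1.1875)×0.375 = 0.65625 in². R_n = min(0.6×65×6.6328, 0.6×50×9.75) + 1.0×65×0.65625 = min(258.68, 292.5) + 42.656 = 301.34 kips. φR_n = 0.75 × 301.34 = 226.0 kips.
Tension rupture (net): A_n = (10.4375 − 2×1.1875)×0.375 = 3.0234 in² (U = 1.0, A_e = A_n). φR_n = 0.75 × 65 × 3.0234 = 147.4 kips.
Governing: min(320.4, 323.6, 226.0, 147.4) = 147.4 kips → net-section rupture.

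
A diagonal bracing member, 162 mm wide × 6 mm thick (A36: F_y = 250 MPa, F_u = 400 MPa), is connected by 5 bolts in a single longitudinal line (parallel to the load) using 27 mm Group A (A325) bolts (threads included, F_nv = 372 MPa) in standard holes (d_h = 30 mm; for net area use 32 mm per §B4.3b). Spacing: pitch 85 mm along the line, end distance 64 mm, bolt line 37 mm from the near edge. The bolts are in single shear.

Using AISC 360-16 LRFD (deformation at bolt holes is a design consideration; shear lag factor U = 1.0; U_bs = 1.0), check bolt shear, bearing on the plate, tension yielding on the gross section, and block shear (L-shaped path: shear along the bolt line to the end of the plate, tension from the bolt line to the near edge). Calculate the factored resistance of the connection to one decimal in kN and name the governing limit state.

218.7 kN (gross-section yield governs)

Bolt shear: A_b = π(27)²/4 = 572.56 mm². φR_n = 0.75 × 372 × 572.56 × 5 × 1 = 798.7 kN.
Bearing (6 mm plate, F_u = 400 MPa): end bolts L_c = 64 − 30/2 = 49, R_n = min(1.2×49×6×400, 2.4×27×6×400) = 141.12 kN/bolt; interior L_c = 85 − 30 = 55, R_n = 155.52 kN/bolt. φR_n = 0.75 × (1×141.12 + 4×155.52) = 572.4 kN.
Tension yield (gross): A_g = 162×6 = 972 mm². φR_n = 0.90 × 250 × 972 = 218.7 kN.
Block shear: shear path 1×[64+4×85] = 1×404 mm, A_gv = 2424, A_nv = 1×(404 − 4.5×32)×6 = 1560 mm²; tension to near edge: (37 − 0.5×32)×6 = 126 mm². R_n = min(0.6×400×1560, 0.6×250×2424) + 1.0×400×126 = min(374.4, 363.6) + 50.4 = 414 kN. φR_n = 0.75 × 414 = 310.5 kN.
Governing: min(798.7, 572.4, 218.7, 310.5) = 218.7 kN → gross-section yield.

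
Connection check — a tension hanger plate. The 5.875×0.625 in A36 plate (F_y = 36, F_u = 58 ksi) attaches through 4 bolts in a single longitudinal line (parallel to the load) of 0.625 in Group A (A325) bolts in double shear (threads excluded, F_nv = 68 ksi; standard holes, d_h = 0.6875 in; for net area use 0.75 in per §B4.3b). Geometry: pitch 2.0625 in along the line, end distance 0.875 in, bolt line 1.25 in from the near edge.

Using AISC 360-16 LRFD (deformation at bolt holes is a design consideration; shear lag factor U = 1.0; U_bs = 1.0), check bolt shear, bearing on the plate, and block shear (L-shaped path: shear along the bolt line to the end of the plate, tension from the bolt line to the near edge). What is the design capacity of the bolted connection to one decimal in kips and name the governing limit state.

Bolt shear: A_b = π(0.625)²/4 = 0.3068 in². φR_n = 0.75 × 68 × 0.3068 × 4 × 2 = 125.2 kips.
Bearing (0.625 in plate, F_u = 58 ksi): end bolts L_c = 0.875 − 0.6875/2 = 0.53125, R_n = min(1.2×0.53125×0.625×58, 2.4×0.625×0.625×58) = 23.109 kips/bolt; interior L_c = 2.0625 − 0.6875 = 1.375, R_n = 54.375 kips/bolt. φR_n = 0.75 × (1×23.109 + 3×54.375) = 139.7 kips.
Block shear: shear path 1×[0.875+3×2.0625] = 1×7.0625 in, A_gv = 4.4141, A_nv = 1×(7.0625 − 3.5×0.75)×0.625 = 2.7734 in²; tension to near edge: (1.25 − 0.5×0.75)×0.625 = 0.54688 in². R_n = min(0.6×58×2.7734, 0.6×36×4.4141) + 1.0×58×0.54688 = min(96.514, 95.345) + 31.719 = 127.06 kips. φR_n = 0.75 × 127.06 = 95.3 kips.
Governing: min(125.2, 139.7, 95.3) = 95.3 kips → block shear.

95.3 kips (block shear governs)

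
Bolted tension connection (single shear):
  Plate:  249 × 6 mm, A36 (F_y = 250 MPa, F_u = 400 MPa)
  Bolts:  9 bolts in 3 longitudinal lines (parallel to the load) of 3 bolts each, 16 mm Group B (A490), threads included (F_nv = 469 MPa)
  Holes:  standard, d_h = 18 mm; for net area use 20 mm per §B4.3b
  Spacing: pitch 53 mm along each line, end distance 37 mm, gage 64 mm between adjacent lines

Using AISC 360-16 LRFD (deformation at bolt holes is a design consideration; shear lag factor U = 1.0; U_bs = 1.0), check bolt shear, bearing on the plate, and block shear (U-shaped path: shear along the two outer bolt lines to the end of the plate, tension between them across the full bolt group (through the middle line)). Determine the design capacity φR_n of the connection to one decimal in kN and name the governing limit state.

Bolt shear: A_b = π(16)²/4 = 201.06 mm². φR_n = 0.75 × 469 × 201.06 × 9 × 1 = 636.5 kN.
Bearing (6 mm plate, F_u = 400 MPa): end bolts L_c = 37 − 18/2 = 28, R_n = min(1.2×28×6×400, 2.4×16×6×400) = 80.64 kN/bolt; interior L_c = 53 − 18 = 35, R_n = 92.16 kN/bolt. φR_n = 0.75 × (3×80.64 + 6×92.16) = 596.2 kN.
Block shear: shear path 2×[37+2×53] = 2×143 mm, A_gv = 1716, A_nv = 2×(143 − 2.5×20)×6 = 1116 mm²; tension across gage: (128 − 2×20)×6 = 528 mm². R_n = min(0.6×400×1116, 0.6×250×1716) + 1.0×400×528 = min(267.84, 257.4) + 211.2 = 468.6 kN. φR_n = 0.75 × 468.6 = 351.5 kN.
Governing: min(636.5, 596.2, 351.5) = 351.5 kN → block shear.

351.5 kN (block shear governs)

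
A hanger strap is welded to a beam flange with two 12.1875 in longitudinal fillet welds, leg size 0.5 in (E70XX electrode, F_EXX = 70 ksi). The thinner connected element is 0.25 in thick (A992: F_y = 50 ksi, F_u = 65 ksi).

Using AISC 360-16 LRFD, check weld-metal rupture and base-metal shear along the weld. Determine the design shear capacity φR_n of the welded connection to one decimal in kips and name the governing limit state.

Weld metal: throat = 0.707×0.5 = 0.3535 in, L = 2×12.1875 = 24.375 in. φR_n = 0.75 × 0.6 × 70 × 0.3535 × 24.375 = 271.4 kips.
Base metal shear (0.25 in plate): yield φR_n = 1.0×0.6×50×0.25×24.375 = 182.8 kips; rupture φR_n = 0.75×0.6×65×0.25×24.375 = 178.2 kips; take 178.2 kips (rupture).
Governing: min(271.4, 178.2) = 178.2 kips → base-metal shear.

178.2 kips (base-metal shear governs)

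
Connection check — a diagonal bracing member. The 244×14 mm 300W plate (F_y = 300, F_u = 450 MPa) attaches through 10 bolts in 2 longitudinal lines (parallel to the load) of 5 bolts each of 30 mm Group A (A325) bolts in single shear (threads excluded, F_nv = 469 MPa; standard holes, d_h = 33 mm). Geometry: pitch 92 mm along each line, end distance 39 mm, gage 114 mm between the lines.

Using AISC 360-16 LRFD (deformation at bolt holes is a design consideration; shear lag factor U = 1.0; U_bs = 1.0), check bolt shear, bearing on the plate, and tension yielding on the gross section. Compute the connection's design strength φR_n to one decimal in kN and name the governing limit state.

922.3 kN (gross-section yield governs)

Bolt shear: A_b = π(30)²/4 = 706.86 mm². φR_n = 0.75 × 469 × 706.86 × 10 × 1 = 2486.4 kN.
Bearing (14 mm plate, F_u = 450 MPa): end bolts L_c = 39 − 33/2 = 22.5, R_n = min(1.2×22.5×14×450, 2.4×30×14×450) = 170.1 kN/bolt; interior L_c = 92 − 33 = 59, R_n = 446.04 kN/bolt. φR_n = 0.75 × (2×170.1 + 8×446.04) = 2931.4 kN.
Tension yield (gross): A_g = 244×14 = 3416 mm². φR_n = 0.90 × 300 × 3416 = 922.3 kN.
Governing: min(2486.4, 2931.4, 922.3) = 922.3 kN → gross-section yield.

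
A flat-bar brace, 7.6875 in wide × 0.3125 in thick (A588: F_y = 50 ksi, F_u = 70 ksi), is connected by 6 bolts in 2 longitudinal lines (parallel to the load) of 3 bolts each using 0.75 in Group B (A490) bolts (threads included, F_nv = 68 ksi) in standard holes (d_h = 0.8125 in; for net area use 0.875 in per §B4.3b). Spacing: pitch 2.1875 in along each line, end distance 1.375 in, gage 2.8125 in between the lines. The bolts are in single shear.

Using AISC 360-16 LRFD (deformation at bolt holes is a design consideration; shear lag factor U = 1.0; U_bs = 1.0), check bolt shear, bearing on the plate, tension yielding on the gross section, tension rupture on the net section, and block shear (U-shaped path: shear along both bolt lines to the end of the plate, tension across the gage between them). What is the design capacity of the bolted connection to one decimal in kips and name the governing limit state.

Bolt shear: A_b = π(0.75)²/4 = 0.44179 in². φR_n = 0.75 × 68 × 0.44179 × 6 × 1 = 135.2 kips.
Bearing (0.3125 in plate, F_u = 70 ksi): end bolts L_c = 1.375 − 0.8125/2 = 0.96875, R_n = min(1.2×0.96875×0.3125×70, 2.4×0.75×0.3125×70) = 25.43 kips/bolt; interior L_c = 2.1875 − 0.8125 = 1.375, R_n = 36.094 kips/bolt. φR_n = 0.75 × (2×25.43 + 4×36.094) = 146.4 kips.
Tension yield (gross): A_g = 7.6875×0.3125 = 2.4023 in². φR_n = 0.90 × 50 × 2.4023 = 108.1 kips.
Tension rupture (net): A_n = (7.6875 − 2×0.875)×0.3125 = 1.8555 in² (U = 1.0, A_e = A_n). φR_n = 0.75 × 70 × 1.8555 = 97.4 kips.
Block shear: shear path 2×[1.375+2×2.1875] = 2×5.75 in, A_gv = 3.5938, A_nv = 2×(5.75 − 2.5×0.875)×0.3125 = 2.2266 in²; tension across gage: (2.8125 − 1×0.875)×0.3125 = 0.60547 in². R_n = min(0.6×70×2.2266, 0.6×50×3.5938) + 1.0×70×0.60547 = min(93.517, 107.81) + 42.383 = 135.9 kips. φR_n = 0.75 × 135.9 = 101.9 kips.
Governing: min(135.2, 146.4, 108.1, 97.4, 101.9) = 97.4 kips → net-section rupture.

97.4 kips (net-section rupture governs)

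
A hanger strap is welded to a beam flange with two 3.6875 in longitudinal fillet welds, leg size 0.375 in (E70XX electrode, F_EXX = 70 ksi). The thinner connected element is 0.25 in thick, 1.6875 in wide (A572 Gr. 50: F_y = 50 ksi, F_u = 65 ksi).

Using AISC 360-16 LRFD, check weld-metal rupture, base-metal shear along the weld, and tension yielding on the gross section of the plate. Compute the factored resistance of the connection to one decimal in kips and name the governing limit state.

19.0 kips (gross-section yield governs)

Weld metal: throat = 0.707×0.375 = 0.26513 in, L = 2×3.6875 = 7.375 in. φR_n = 0.75 × 0.6 × 70 × 0.26513 × 7.375 = 61.6 kips.
Base metal shear (0.25 in plate): yield φR_n = 1.0×0.6×50×0.25×7.375 = 55.3 kips; rupture φR_n = 0.75×0.6×65×0.25×7.375 = 53.9 kips; take 53.9 kips (rupture).
Tension yield (gross): A_g = 1.6875×0.25 = 0.42188 in². φR_n = 0.90 × 50 × 0.42188 = 19.0 kips.
Governing: min(61.6, 53.9, 19.0) = 19.0 kips → gross-section yield.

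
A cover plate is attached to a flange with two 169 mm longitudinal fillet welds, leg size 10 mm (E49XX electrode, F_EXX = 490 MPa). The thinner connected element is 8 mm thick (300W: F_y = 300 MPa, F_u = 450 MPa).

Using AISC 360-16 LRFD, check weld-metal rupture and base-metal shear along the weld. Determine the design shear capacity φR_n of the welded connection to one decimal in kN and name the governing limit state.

486.7 kN (base-metal shear governs)

Weld metal: throat = 0.707×10 = 7.07 mm, L = 2×169 = 338 mm. φR_n = 0.75 × 0.6 × 490 × 7.07 × 338 = 526.9 kN.
Base metal shear (8 mm plate): yield φR_n = 1.0×0.6×300×8×338 = 486.7 kN; rupture φR_n = 0.75×0.6×450×8×338 = 547.6 kN; take 486.7 kN (yield).
Governing: min(526.9, 486.7) = 486.7 kN → base-metal shear.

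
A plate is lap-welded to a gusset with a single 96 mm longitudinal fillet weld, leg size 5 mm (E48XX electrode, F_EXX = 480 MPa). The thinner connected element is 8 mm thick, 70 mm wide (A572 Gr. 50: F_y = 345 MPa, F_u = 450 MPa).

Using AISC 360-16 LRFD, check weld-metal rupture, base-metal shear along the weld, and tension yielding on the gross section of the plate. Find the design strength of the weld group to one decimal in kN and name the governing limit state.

Weld metal: throat = 0.707×5 = 3.535 mm, L = 96 mm. φR_n = 0.75 × 0.6 × 480 × 3.535 × 96 = 73.3 kN.
Base metal shear (8 mm plate): yield φR_n = 1.0×0.6×345×8×96 = 159.0 kN; rupture φR_n = 0.75×0.6×450×8×96 = 155.5 kN; take 155.5 kN (rupture).
Tension yield (gross): A_g = 70×8 = 560 mm². φR_n = 0.90 × 345 × 560 = 173.9 kN.
Governing: min(73.3, 155.5, 173.9) = 73.3 kN → weld metal.

73.3 kN (weld metal governs)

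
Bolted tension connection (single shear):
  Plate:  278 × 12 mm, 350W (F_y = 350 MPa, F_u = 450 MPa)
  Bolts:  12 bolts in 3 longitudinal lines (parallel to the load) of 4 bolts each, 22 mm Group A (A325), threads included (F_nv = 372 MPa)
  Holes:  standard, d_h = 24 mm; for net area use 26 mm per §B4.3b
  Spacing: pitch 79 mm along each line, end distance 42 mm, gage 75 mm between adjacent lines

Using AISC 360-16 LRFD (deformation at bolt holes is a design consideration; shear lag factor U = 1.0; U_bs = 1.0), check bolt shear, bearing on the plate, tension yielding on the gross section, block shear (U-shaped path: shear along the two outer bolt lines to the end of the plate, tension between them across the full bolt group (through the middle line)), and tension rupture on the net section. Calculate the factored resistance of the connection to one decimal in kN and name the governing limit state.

Bolt shear: A_b = π(22)²/4 = 380.13 mm². φR_n = 0.75 × 372 × 380.13 × 12 × 1 = 1272.7 kN.
Bearing (12 mm plate, F_u = 450 MPa): end bolts L_c = 42 − 24/2 = 30, R_n = min(1.2×30×12×450, 2.4×22×12×450) = 194.4 kN/bolt; interior L_c = 79 − 24 = 55, R_n = 285.12 kN/bolt. φR_n = 0.75 × (3×194.4 + 9×285.12) = 2362.0 kN.
Tension yield (gross): A_g = 278×12 = 3336 mm². φR_n = 0.90 × 350 × 3336 = 1050.8 kN.
Block shear: shear path 2×[42+3×79] = 2×279 mm, A_gv = 6696, A_nv = 2×(279 − 3.5×26)×12 = 4512 mm²; tension across gage: (150 − 2×26)×12 = 1176 mm². R_n = min(0.6×450×4512, 0.6×350×6696) + 1.0×450×1176 = min(1218.2, 1406.2) + 529.2 = 1747.4 kN. φR_n = 0.75 × 1747.4 = 1310.6 kN.
Tension rupture (net): A_n = (278 − 3×26)×12 = 2400 mm² (U = 1.0, A_e = A_n). φR_n = 0.75 × 450 × 2400 = 810.0 kN.
Governing: min(1272.7, 2362.0, 1050.8, 1310.6, 810.0) = 810.0 kN → net-section rupture.

810.0 kN (net-section rupture governs)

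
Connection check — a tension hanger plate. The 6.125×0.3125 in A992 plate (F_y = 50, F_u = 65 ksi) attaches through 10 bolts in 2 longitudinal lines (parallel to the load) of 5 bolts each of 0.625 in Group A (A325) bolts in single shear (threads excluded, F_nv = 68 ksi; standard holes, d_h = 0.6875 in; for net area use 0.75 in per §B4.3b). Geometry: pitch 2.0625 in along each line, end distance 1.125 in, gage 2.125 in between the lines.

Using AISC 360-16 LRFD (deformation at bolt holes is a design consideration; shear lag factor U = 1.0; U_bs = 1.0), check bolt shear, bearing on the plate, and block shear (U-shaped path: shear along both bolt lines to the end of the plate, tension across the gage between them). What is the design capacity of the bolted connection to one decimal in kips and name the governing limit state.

Bolt shear: A_b = π(0.625)²/4 = 0.3068 in². φR_n = 0.75 × 68 × 0.3068 × 10 × 1 = 156.5 kips.
Bearing (0.3125 in plate, F_u = 65 ksi): end bolts L_c = 1.125 − 0.6875/2 = 0.78125, R_n = min(1.2×0.78125×0.3125×65, 2.4×0.625×0.3125×65) = 19.043 kips/bolt; interior L_c = 2.0625 − 0.6875 = 1.375, R_n = 30.469 kips/bolt. φR_n = 0.75 × (2×19.043 + 8×30.469) = 211.4 kips.
Block shear: shear path 2×[1.125+4×2.0625] = 2×9.375 in, A_gv = 5.8594, A_nv = 2×(9.375 − 4.5×0.75)×0.3125 = 3.75 in²; tension across gage: (2.125 − 1×0.75)×0.3125 = 0.42969 in². R_n = min(0.6×65×3.75, 0.6×50×5.8594) + 1.0×65×0.42969 = min(146.25, 175.78) + 27.93 = 174.18 kips. φR_n = 0.75 × 174.18 = 130.6 kips.
Governing: min(156.5, 211.4, 130.6) = 130.6 kips → block shear.

130.6 kips (block shear governs)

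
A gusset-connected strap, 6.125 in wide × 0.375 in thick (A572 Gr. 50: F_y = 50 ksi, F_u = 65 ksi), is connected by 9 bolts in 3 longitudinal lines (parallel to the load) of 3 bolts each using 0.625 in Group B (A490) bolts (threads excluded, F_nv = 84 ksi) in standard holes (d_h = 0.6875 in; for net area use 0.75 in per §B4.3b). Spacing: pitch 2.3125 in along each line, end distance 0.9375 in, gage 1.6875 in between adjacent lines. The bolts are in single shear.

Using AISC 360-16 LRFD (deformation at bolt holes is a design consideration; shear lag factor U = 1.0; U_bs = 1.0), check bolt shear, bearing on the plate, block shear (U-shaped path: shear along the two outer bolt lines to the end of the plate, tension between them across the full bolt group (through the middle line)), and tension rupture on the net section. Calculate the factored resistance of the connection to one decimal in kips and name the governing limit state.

Bolt shear: A_b = π(0.625)²/4 = 0.3068 in². φR_n = 0.75 × 84 × 0.3068 × 9 × 1 = 174.0 kips.
Bearing (0.375 in plate, F_u = 65 ksi): end bolts L_c = 0.9375 − 0.6875/2 = 0.59375, R_n = min(1.2×0.59375×0.375×65, 2.4×0.625×0.375×65) = 17.367 kips/bolt; interior L_c = 2.3125 − 0.6875 = 1.625, R_n = 36.563 kips/bolt. φR_n = 0.75 × (3×17.367 + 6×36.563) = 203.6 kips.
Block shear: shear path 2×[0.9375+2×2.3125] = 2×5.5625 in, A_gv = 4.1719, A_nv = 2×(5.5625 − 2.5×0.75)×0.375 = 2.7656 in²; tension across gage: (3.375 − 2×0.75)×0.375 = 0.70313 in². R_n = min(0.6×65×2.7656, 0.6×50×4.1719) + 1.0×65×0.70313 = min(107.86, 125.16) + 45.703 = 153.56 kips. φR_n = 0.75 × 153.56 = 115.2 kips.
Tension rupture (net): A_n = (6.125 − 3×0.75)×0.375 = 1.4531 in² (U = 1.0, A_e = A_n). φR_n = 0.75 × 65 × 1.4531 = 70.8 kips.
Governing: min(174.0, 203.6, 115.2, 70.8) = 70.8 kips → net-section rupture.

70.8 kips (net-section rupture governs)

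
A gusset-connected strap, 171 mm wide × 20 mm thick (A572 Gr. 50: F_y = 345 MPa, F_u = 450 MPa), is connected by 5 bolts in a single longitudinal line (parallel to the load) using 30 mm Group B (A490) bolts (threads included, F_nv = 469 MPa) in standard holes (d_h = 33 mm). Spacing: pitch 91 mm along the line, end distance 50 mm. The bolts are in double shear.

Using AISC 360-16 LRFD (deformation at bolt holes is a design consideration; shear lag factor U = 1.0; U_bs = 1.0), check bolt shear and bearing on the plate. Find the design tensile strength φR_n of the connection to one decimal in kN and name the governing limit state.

Bolt shear: A_b = π(30)²/4 = 706.86 mm². φR_n = 0.75 × 469 × 706.86 × 5 × 2 = 2486.4 kN.
Bearing (20 mm plate, F_u = 450 MPa): end bolts L_c = 50 − 33/2 = 33.5, R_n = min(1.2×33.5×20×450, 2.4×30×20×450) = 361.8 kN/bolt; interior L_c = 91 − 33 = 58, R_n = 626.4 kN/bolt. φR_n = 0.75 × (1×361.8 + 4×626.4) = 2150.6 kN.
Governing: min(2486.4, 2150.6) = 2150.6 kN → bearing.

2150.6 kN (bearing governs)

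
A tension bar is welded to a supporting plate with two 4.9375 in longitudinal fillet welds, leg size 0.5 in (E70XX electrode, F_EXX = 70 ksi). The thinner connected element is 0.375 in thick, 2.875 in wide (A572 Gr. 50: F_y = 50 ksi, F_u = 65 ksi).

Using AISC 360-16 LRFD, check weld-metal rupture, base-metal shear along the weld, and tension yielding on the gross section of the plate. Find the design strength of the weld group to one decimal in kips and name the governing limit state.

48.5 kips (gross-section yield governs)

Weld metal: throat = 0.707×0.5 = 0.3535 in, L = 2×4.9375 = 9.875 in. φR_n = 0.75 × 0.6 × 70 × 0.3535 × 9.875 = 110.0 kips.
Base metal shear (0.375 in plate): yield φR_n = 1.0×0.6×50×0.375×9.875 = 111.1 kips; rupture φR_n = 0.75×0.6×65×0.375×9.875 = 108.3 kips; take 108.3 kips (rupture).
Tension yield (gross): A_g = 2.875×0.375 = 1.0781 in². φR_n = 0.90 × 50 × 1.0781 = 48.5 kips.
Governing: min(110.0, 108.3, 48.5) = 48.5 kips → gross-section yield.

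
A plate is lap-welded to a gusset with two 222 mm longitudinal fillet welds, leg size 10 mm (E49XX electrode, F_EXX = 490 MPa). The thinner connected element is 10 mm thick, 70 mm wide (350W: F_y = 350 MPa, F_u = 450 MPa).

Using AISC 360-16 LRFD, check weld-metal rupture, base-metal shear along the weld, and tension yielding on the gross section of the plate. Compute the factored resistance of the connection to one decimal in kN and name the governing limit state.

Weld metal: throat = 0.707×10 = 7.07 mm, L = 2×222 = 444 mm. φR_n = 0.75 × 0.6 × 490 × 7.07 × 444 = 692.2 kN.
Base metal shear (10 mm plate): yield φR_n = 1.0×0.6×350×10×444 = 932.4 kN; rupture φR_n = 0.75×0.6×450×10×444 = 899.1 kN; take 899.1 kN (rupture).
Tension yield (gross): A_g = 70×10 = 700 mm². φR_n = 0.90 × 350 × 700 = 220.5 kN.
Governing: min(692.2, 899.1, 220.5) = 220.5 kN → gross-section yield.

220.5 kN (gross-section yield governs)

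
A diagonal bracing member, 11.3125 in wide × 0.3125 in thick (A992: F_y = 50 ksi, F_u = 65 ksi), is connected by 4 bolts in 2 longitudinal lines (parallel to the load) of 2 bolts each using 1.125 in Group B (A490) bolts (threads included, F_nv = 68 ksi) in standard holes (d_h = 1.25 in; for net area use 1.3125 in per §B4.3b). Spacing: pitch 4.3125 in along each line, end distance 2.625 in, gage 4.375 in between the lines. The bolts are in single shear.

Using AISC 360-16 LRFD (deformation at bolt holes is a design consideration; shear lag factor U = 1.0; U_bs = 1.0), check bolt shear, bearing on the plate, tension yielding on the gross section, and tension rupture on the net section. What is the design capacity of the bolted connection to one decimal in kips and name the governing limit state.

Bolt shear: A_b = π(1.125)²/4 = 0.99402 in². φR_n = 0.75 × 68 × 0.99402 × 4 × 1 = 202.8 kips.
Bearing (0.3125 in plate, F_u = 65 ksi): end bolts L_c = 2.625 − 1.25/2 = 2, R_n = min(1.2×2×0.3125×65, 2.4×1.125×0.3125×65) = 48.75 kips/bolt; interior L_c = 4.3125 − 1.25 = 3.0625, R_n = 54.844 kips/bolt. φR_n = 0.75 × (2×48.75 + 2×54.844) = 155.4 kips.
Tension yield (gross): A_g = 11.3125×0.3125 = 3.5352 in². φR_n = 0.90 × 50 × 3.5352 = 159.1 kips.
Tension rupture (net): A_n = (11.3125 − 2×1.3125)×0.3125 = 2.7148 in² (U = 1.0, A_e = A_n). φR_n = 0.75 × 65 × 2.7148 = 132.3 kips.
Governing: min(202.8, 155.4, 159.1, 132.3) = 132.3 kips → net-section rupture.

132.3 kips (net-section rupture governs)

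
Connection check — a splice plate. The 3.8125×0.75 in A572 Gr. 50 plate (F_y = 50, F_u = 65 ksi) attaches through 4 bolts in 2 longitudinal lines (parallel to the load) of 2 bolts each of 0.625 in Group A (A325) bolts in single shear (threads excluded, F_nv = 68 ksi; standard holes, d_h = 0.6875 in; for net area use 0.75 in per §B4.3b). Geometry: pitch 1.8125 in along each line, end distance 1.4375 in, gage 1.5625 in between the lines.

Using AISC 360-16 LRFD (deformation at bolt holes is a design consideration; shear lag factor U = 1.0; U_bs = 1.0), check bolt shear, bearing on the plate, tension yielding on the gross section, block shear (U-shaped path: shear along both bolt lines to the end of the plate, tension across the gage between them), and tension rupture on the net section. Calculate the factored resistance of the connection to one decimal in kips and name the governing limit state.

Bolt shear: A_b = π(0.625)²/4 = 0.3068 in². φR_n = 0.75 × 68 × 0.3068 × 4 × 1 = 62.6 kips.
Bearing (0.75 in plate, F_u = 65 ksi): end bolts L_c = 1.4375 − 0.6875/2 = 1.09375, R_n = min(1.2×1.09375×0.75×65, 2.4×0.625×0.75×65) = 63.984 kips/bolt; interior L_c = 1.8125 − 0.6875 = 1.125, R_n = 65.813 kips/bolt. φR_n = 0.75 × (2×63.984 + 2×65.813) = 194.7 kips.
Tension yield (gross): A_g = 3.8125×0.75 = 2.8594 in². φR_n = 0.90 × 50 × 2.8594 = 128.7 kips.
Block shear: shear path 2×[1.4375+1×1.8125] = 2×3.25 in, A_gv = 4.875, A_nv = 2×(3.25 − 1.5×0.75)×0.75 = 3.1875 in²; tension across gage: (1.5625 − 1×0.75)×0.75 = 0.60938 in². R_n = min(0.6×65×3.1875, 0.6×50×4.875) + 1.0×65×0.60938 = min(124.31, 146.25) + 39.61 = 163.92 kips. φR_n = 0.75 × 163.92 = 122.9 kips.
Tension rupture (net): A_n = (3.8125 − 2×0.75)×0.75 = 1.7344 in² (U = 1.0, A_e = A_n). φR_n = 0.75 × 65 × 1.7344 = 84.6 kips.
Governing: min(62.6, 194.7, 128.7, 122.9, 84.6) = 62.6 kips → bolt shear.

62.6 kips (bolt shear governs)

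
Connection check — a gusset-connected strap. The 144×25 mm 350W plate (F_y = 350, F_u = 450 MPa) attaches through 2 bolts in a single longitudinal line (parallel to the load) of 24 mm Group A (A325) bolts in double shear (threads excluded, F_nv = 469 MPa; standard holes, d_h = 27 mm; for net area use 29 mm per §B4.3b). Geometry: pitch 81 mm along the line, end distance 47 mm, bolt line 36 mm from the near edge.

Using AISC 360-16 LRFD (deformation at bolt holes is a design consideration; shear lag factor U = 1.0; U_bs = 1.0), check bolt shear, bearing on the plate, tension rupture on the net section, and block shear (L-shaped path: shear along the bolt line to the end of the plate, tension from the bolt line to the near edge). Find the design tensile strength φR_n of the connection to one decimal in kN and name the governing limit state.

Bolt shear: A_b = π(24)²/4 = 452.39 mm². φR_n = 0.75 × 469 × 452.39 × 2 × 2 = 636.5 kN.
Bearing (25 mm plate, F_u = 450 MPa): end bolts L_c = 47 − 27/2 = 33.5, R_n = min(1.2×33.5×25×450, 2.4×24×25×450) = 452.25 kN/bolt; interior L_c = 81 − 27 = 54, R_n = 648 kN/bolt. φR_n = 0.75 × (1×452.25 + 1×648) = 825.2 kN.
Tension rupture (net): A_n = (144 − 1×29)×25 = 2875 mm² (U = 1.0, A_e = A_n). φR_n = 0.75 × 450 × 2875 = 970.3 kN.
Block shear: shear path 1×[47+1×81] = 1×128 mm, A_gv = 3200, A_nv = 1×(128 − 1.5×29)×25 = 2112.5 mm²; tension to near edge: (36 − 0.5×29)×25 = 537.5 mm². R_n = min(0.6×450×2112.5, 0.6×350×3200) + 1.0×450×537.5 = min(570.38, 672) + 241.88 = 812.26 kN. φR_n = 0.75 × 812.26 = 609.2 kN.
Governing: min(636.5, 825.2, 970.3, 609.2) = 609.2 kN → block shear.

609.2 kN (block shear governs)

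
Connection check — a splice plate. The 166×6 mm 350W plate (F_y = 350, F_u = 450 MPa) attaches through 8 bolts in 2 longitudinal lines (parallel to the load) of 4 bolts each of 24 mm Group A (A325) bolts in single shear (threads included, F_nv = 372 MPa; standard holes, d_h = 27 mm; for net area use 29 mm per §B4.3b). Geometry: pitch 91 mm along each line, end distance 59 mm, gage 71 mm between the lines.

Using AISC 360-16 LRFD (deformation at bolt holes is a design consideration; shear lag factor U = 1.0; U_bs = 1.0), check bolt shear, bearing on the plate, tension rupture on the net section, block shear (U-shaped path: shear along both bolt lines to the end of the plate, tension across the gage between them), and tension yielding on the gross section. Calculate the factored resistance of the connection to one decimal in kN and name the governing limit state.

218.7 kN (net-section rupture governs)

Bolt shear: A_b = π(24)²/4 = 452.39 mm². φR_n = 0.75 × 372 × 452.39 × 8 × 1 = 1009.7 kN.
Bearing (6 mm plate, F_u = 450 MPa): end bolts L_c = 59 − 27/2 = 45.5, R_n = min(1.2×45.5×6×450, 2.4×24×6×450) = 147.42 kN/bolt; interior L_c = 91 − 27 = 64, R_n = 155.52 kN/bolt. φR_n = 0.75 × (2×147.42 + 6×155.52) = 921.0 kN.
Tension rupture (net): A_n = (166 − 2×29)×6 = 648 mm² (U = 1.0, A_e = A_n). φR_n = 0.75 × 450 × 648 = 218.7 kN.
Block shear: shear path 2×[59+3×91] = 2×332 mm, A_gv = 3984, A_nv = 2×(332 − 3.5×29)×6 = 2766 mm²; tension across gage: (71 − 1×29)×6 = 252 mm². R_n = min(0.6×450×2766, 0.6×350×3984) + 1.0×450×252 = min(746.82, 836.64) + 113.4 = 860.22 kN. φR_n = 0.75 × 860.22 = 645.2 kN.
Tension yield (gross): A_g = 166×6 = 996 mm². φR_n = 0.90 × 350 × 996 = 313.7 kN.
Governing: min(1009.7, 921.0, 218.7, 645.2, 313.7) = 218.7 kN → net-section rupture.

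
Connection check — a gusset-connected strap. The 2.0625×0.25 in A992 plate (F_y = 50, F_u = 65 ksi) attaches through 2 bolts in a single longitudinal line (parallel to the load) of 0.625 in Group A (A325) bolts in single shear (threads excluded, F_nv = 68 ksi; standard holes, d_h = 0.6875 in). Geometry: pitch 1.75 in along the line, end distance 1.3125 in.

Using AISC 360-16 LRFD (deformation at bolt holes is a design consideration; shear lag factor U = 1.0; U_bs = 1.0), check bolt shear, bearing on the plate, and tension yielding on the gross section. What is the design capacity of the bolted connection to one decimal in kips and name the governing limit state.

Bolt shear: A_b = π(0.625)²/4 = 0.3068 in². φR_n = 0.75 × 68 × 0.3068 × 2 × 1 = 31.3 kips.
Bearing (0.25 in plate, F_u = 65 ksi): end bolts L_c = 1.3125 − 0.6875/2 = 0.96875, R_n = min(1.2×0.96875×0.25×65, 2.4×0.625×0.25×65) = 18.891 kips/bolt; interior L_c = 1.75 − 0.6875 = 1.0625, R_n = 20.719 kips/bolt. φR_n = 0.75 × (1×18.891 + 1×20.719) = 29.7 kips.
Tension yield (gross): A_g = 2.0625×0.25 = 0.51563 in². φR_n = 0.90 × 50 × 0.51563 = 23.2 kips.
Governing: min(31.3, 29.7, 23.2) = 23.2 kips → gross-section yield.

23.2 kips (gross-section yield governs)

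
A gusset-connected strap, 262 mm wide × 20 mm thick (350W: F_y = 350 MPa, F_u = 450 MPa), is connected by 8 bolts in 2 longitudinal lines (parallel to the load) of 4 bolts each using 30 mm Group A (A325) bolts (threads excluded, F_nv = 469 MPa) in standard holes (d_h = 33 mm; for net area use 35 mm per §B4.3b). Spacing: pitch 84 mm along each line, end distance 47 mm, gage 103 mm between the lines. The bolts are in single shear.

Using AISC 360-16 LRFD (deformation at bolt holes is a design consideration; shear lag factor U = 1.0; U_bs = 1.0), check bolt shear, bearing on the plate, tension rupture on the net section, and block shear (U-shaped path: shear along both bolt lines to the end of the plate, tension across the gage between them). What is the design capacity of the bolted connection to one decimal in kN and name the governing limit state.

1296.0 kN (net-section rupture governs)

Bolt shear: A_b = π(30)²/4 = 706.86 mm². φR_n = 0.75 × 469 × 706.86 × 8 × 1 = 1989.1 kN.
Bearing (20 mm plate, F_u = 450 MPa): end bolts L_c = 47 − 33/2 = 30.5, R_n = min(1.2×30.5×20×450, 2.4×30×20×450) = 329.4 kN/bolt; interior L_c = 84 − 33 = 51, R_n = 550.8 kN/bolt. φR_n = 0.75 × (2×329.4 + 6×550.8) = 2972.7 kN.
Tension rupture (net): A_n = (262 − 2×35)×20 = 3840 mm² (U = 1.0, A_e = A_n). φR_n = 0.75 × 450 × 3840 = 1296.0 kN.
Block shear: shear path 2×[47+3×84] = 2×299 mm, A_gv = 11960, A_nv = 2×(299 − 3.5×35)×20 = 7060 mm²; tension across gage: (103 − 1×35)×20 = 1360 mm². R_n = min(0.6×450×7060, 0.6×350×11960) + 1.0×450×1360 = min(1906.2, 2511.6) + 612 = 2518.2 kN. φR_n = 0.75 × 2518.2 = 1888.7 kN.
Governing: min(1989.1, 2972.7, 1296.0, 1888.7) = 1296.0 kN → net-section rupture.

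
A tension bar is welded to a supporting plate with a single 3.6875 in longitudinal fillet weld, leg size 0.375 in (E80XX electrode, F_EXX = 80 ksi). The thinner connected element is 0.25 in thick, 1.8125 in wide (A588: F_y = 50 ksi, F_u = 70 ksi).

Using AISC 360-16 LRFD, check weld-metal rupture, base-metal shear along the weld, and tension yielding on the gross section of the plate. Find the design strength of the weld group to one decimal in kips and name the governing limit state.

Weld metal: throat = 0.707×0.375 = 0.26513 in, L = 3.6875 in. φR_n = 0.75 × 0.6 × 80 × 0.26513 × 3.6875 = 35.2 kips.
Base metal shear (0.25 in plate): yield φR_n = 1.0×0.6×50×0.25×3.6875 = 27.7 kips; rupture φR_n = 0.75×0.6×70×0.25×3.6875 = 29.0 kips; take 27.7 kips (yield).
Tension yield (gross): A_g = 1.8125×0.25 = 0.45313 in². φR_n = 0.90 × 50 × 0.45313 = 20.4 kips.
Governing: min(35.2, 27.7, 20.4) = 20.4 kips → gross-section yield.

20.4 kips (gross-section yield governs)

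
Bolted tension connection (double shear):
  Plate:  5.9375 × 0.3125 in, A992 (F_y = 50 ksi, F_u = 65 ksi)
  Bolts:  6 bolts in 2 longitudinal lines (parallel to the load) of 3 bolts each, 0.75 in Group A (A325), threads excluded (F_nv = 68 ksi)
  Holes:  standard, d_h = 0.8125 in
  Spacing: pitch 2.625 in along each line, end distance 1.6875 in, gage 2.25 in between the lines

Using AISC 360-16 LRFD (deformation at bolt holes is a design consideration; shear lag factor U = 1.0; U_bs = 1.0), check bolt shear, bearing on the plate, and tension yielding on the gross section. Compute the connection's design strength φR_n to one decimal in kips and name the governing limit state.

Bolt shear: A_b = π(0.75)²/4 = 0.44179 in². φR_n = 0.75 × 68 × 0.44179 × 6 × 2 = 270.4 kips.
Bearing (0.3125 in plate, F_u = 65 ksi): end bolts L_c = 1.6875 − 0.8125/2 = 1.28125, R_n = min(1.2×1.28125×0.3125×65, 2.4×0.75×0.3125×65) = 31.23 kips/bolt; interior L_c = 2.625 − 0.8125 = 1.8125, R_n = 36.563 kips/bolt. φR_n = 0.75 × (2×31.23 + 4×36.563) = 156.5 kips.
Tension yield (gross): A_g = 5.9375×0.3125 = 1.8555 in². φR_n = 0.90 × 50 × 1.8555 = 83.5 kips.
Governing: min(270.4, 156.5, 83.5) = 83.5 kips → gross-section yield.

83.5 kips (gross-section yield governs)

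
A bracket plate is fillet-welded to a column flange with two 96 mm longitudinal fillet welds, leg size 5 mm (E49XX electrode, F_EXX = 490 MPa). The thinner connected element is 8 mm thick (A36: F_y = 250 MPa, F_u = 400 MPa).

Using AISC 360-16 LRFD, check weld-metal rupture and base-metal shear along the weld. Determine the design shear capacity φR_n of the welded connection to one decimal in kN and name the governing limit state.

Weld metal: throat = 0.707×5 = 3.535 mm, L = 2×96 = 192 mm. φR_n = 0.75 × 0.6 × 490 × 3.535 × 192 = 149.7 kN.
Base metal shear (8 mm plate): yield φR_n = 1.0×0.6×250×8×192 = 230.4 kN; rupture φR_n = 0.75×0.6×400×8×192 = 276.5 kN; take 230.4 kN (yield).
Governing: min(149.7, 230.4) = 149.7 kN → weld metal.

149.7 kN (weld metal governs)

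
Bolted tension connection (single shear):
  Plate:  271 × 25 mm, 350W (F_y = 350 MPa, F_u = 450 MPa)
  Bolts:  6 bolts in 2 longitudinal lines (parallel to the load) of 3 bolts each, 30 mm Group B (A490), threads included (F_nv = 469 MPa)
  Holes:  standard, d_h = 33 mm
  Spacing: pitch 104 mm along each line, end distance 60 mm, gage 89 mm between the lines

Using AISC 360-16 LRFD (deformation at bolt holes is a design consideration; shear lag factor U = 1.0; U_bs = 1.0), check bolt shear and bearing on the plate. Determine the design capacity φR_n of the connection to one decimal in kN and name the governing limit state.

1491.8 kN (bolt shear governs)

Bolt shear: A_b = π(30)²/4 = 706.86 mm². φR_n = 0.75 × 469 × 706.86 × 6 × 1 = 1491.8 kN.
Bearing (25 mm plate, F_u = 450 MPa): end bolts L_c = 60 − 33/2 = 43.5, R_n = min(1.2×43.5×25×450, 2.4×30×25×450) = 587.25 kN/bolt; interior L_c = 104 − 33 = 71, R_n = 810 kN/bolt. φR_n = 0.75 × (2×587.25 + 4×810) = 3310.9 kN.
Governing: min(1491.8, 3310.9) = 1491.8 kN → bolt shear.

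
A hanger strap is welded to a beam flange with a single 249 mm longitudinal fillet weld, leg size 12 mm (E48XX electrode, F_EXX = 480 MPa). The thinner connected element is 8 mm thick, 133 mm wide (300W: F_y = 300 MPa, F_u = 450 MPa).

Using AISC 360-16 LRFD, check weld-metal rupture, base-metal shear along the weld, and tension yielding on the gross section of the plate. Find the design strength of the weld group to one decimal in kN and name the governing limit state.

Weld metal: throat = 0.707×12 = 8.484 mm, L = 249 mm. φR_n = 0.75 × 0.6 × 480 × 8.484 × 249 = 456.3 kN.
Base metal shear (8 mm plate): yield φR_n = 1.0×0.6×300×8×249 = 358.6 kN; rupture φR_n = 0.75×0.6×450×8×249 = 403.4 kN; take 358.6 kN (yield).
Tension yield (gross): A_g = 133×8 = 1064 mm². φR_n = 0.90 × 300 × 1064 = 287.3 kN.
Governing: min(456.3, 358.6, 287.3) = 287.3 kN → gross-section yield.

287.3 kN (gross-section yield governs)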